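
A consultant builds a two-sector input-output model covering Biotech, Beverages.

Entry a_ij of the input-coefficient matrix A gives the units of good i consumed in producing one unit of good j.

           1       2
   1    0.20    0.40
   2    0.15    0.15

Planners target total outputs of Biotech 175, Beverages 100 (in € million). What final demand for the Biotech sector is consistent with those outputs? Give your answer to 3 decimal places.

I − A =
  [   0.80    -0.40]
  [  -0.15     0.85]
d = (I − A) x:
  d_1 = (+0.80)·175 + (-0.40)·100 = 100.000
  d_2 = (-0.15)·175 + (+0.85)·100 = 58.750

d_1 = 100.000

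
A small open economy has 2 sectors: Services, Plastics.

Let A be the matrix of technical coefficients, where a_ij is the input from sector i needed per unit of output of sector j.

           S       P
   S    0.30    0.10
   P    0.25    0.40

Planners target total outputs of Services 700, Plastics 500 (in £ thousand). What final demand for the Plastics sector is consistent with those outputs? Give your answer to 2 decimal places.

d_P = 125.00

I − A =
  [   0.70    -0.10]
  [  -0.25     0.60]
d = (I − A) x:
  d_S = (+0.70)·700 + (-0.10)·500 = 440.00
  d_P = (-0.25)·700 + (+0.60)·500 = 125.00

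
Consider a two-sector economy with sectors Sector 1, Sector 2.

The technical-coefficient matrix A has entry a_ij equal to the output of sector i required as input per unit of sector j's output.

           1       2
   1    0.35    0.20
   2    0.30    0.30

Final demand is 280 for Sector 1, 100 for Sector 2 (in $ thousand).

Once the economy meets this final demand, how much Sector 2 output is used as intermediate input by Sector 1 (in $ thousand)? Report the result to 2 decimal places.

z_21 = 164.05

I − A =
  [   0.65    -0.20]
  [  -0.30     0.70]
det(I−A) = (0.65)(0.70) − (-0.20)(-0.30) = 0.3950
adj(I−A) = [[0.70, 0.20], [0.30, 0.65]]
(I − A)⁻¹ = adj(I−A) / det(I−A) ≈
  [   1.7722     0.5063]
  [   0.7595     1.6456]
First solve x = (I − A)⁻¹ d = adj(I−A)·d / det(I−A); in particular x_1 = (0.70·280 + 0.20·100) / 0.3950 = 216.00 / 0.3950 ≈ 546.8354.
Intermediate flow from 2 to 1: z_21 = a_21 · x_1 = 0.30 × 216.00 / 0.3950 = 64.80 / 0.3950 ≈ 164.05.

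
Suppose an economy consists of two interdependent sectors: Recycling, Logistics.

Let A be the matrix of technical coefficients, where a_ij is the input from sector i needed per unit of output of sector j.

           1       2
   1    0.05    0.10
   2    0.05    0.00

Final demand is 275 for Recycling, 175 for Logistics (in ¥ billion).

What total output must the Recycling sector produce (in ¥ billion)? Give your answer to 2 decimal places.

I − A =
  [   0.95    -0.10]
  [  -0.05     1.00]
det(I−A) = (0.95)(1.00) − (-0.10)(-0.05) = 0.9450
adj(I−A) = [[1.00, 0.10], [0.05, 0.95]]
(I − A)⁻¹ = adj(I−A) / det(I−A) ≈
  [   1.0582     0.1058]
  [   0.0529     1.0053]
x = (I − A)⁻¹ d = adj(I−A)·d / det(I−A), with det(I−A) = 0.9450:
  x_1 = (1.00·275 + 0.10·175) / 0.9450 = 292.50 / 0.9450 ≈ 309.52
  x_2 = (0.05·275 + 0.95·175) / 0.9450 = 180.00 / 0.9450 ≈ 190.48

x_1 = 309.52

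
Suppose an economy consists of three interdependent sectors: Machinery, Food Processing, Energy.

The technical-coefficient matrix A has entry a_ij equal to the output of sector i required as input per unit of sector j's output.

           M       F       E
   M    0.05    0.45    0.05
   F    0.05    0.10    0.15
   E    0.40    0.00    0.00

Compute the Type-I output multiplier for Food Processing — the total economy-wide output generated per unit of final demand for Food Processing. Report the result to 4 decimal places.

m_F = 1.9810

I − A =
  [   0.95    -0.45    -0.05]
  [  -0.05     0.90    -0.15]
  [  -0.40     0.00     1.00]
Cofactors of I−A, C_ij = (−1)^(i+j)·(minor ij) (rows/columns in the sector order above):
  C_11 = (0.90)(1.00) − (-0.15)(0.00) = 0.9000
  C_12 = −[(-0.05)(1.00) − (-0.15)(-0.40)] = 0.1100
  C_13 = (-0.05)(0.00) − (0.90)(-0.40) = 0.3600
  C_21 = −[(-0.45)(1.00) − (-0.05)(0.00)] = 0.4500
  C_22 = (0.95)(1.00) − (-0.05)(-0.40) = 0.9300
  C_23 = −[(0.95)(0.00) − (-0.45)(-0.40)] = 0.1800
  C_31 = (-0.45)(-0.15) − (-0.05)(0.90) = 0.1125
  C_32 = −[(0.95)(-0.15) − (-0.05)(-0.05)] = 0.1450
  C_33 = (0.95)(0.90) − (-0.45)(-0.05) = 0.8325
det(I−A) = Σ_j (I−A)_1j·C_1j = (0.95)(0.9000) + (-0.45)(0.1100) + (-0.05)(0.3600) = 0.7875
adj(I−A) = Cᵀ =
  [ 0.9000   0.4500   0.1125]
  [ 0.1100   0.9300   0.1450]
  [ 0.3600   0.1800   0.8325]
(I − A)⁻¹ = adj(I−A) / det(I−A) ≈
  [   1.14286     0.57143     0.14286]
  [   0.13968     1.18095     0.18413]
  [   0.45714     0.22857     1.05714]
The output multiplier for sector j is the column-j sum of the Leontief inverse (I − A)⁻¹ = adj(I−A) / det(I−A).
Column F of adj(I−A): (0.4500, 0.9300, 0.1800); det(I−A) = 0.7875.
m_F = (0.4500 + 0.9300 + 0.1800) / 0.7875 = 1.56 / 0.7875 ≈ 1.9810.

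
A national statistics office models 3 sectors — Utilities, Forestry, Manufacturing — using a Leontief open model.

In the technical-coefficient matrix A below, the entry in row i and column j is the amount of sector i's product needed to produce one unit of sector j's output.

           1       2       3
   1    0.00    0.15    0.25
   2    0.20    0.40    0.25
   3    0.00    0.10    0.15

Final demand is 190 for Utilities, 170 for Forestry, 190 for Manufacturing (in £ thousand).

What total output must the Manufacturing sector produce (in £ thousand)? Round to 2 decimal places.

I − A =
  [   1.00    -0.15    -0.25]
  [  -0.20     0.60    -0.25]
  [   0.00    -0.10     0.85]
Cofactors of I−A, C_ij = (−1)^(i+j)·(minor ij) (rows/columns in the sector order above):
  C_11 = (0.60)(0.85) − (-0.25)(-0.10) = 0.4850
  C_12 = −[(-0.20)(0.85) − (-0.25)(0.00)] = 0.1700
  C_13 = (-0.20)(-0.10) − (0.60)(0.00) = 0.0200
  C_21 = −[(-0.15)(0.85) − (-0.25)(-0.10)] = 0.1525
  C_22 = (1.00)(0.85) − (-0.25)(0.00) = 0.8500
  C_23 = −[(1.00)(-0.10) − (-0.15)(0.00)] = 0.1000
  C_31 = (-0.15)(-0.25) − (-0.25)(0.60) = 0.1875
  C_32 = −[(1.00)(-0.25) − (-0.25)(-0.20)] = 0.3000
  C_33 = (1.00)(0.60) − (-0.15)(-0.20) = 0.5700
det(I−A) = Σ_j (I−A)_1j·C_1j = (1.00)(0.4850) + (-0.15)(0.1700) + (-0.25)(0.0200) = 0.4545
adj(I−A) = Cᵀ =
  [ 0.4850   0.1525   0.1875]
  [ 0.1700   0.8500   0.3000]
  [ 0.0200   0.1000   0.5700]
(I − A)⁻¹ = adj(I−A) / det(I−A) ≈
  [   1.0671     0.3355     0.4125]
  [   0.3740     1.8702     0.6601]
  [   0.0440     0.2200     1.2541]
x = (I − A)⁻¹ d = adj(I−A)·d / det(I−A), with det(I−A) = 0.4545:
  x_1 = (0.4850·190 + 0.1525·170 + 0.1875·190) / 0.4545 = 153.70 / 0.4545 ≈ 338.17
  x_2 = (0.1700·190 + 0.8500·170 + 0.3000·190) / 0.4545 = 233.80 / 0.4545 ≈ 514.41
  x_3 = (0.0200·190 + 0.1000·170 + 0.5700·190) / 0.4545 = 129.10 / 0.4545 ≈ 284.05

x_3 = 284.05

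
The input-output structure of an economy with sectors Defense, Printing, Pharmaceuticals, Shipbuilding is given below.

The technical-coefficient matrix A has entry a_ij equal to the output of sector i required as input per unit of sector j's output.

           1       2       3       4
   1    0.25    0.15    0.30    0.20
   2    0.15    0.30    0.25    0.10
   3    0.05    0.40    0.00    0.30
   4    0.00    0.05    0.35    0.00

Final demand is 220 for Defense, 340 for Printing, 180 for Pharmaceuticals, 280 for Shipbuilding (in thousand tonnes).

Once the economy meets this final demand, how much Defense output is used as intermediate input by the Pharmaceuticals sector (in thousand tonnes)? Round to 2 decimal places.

z_13 = 259.80

I − A =
  [   0.75    -0.15    -0.30    -0.20]
  [  -0.15     0.70    -0.25    -0.10]
  [  -0.05    -0.40     1.00    -0.30]
  [   0.00    -0.05    -0.35     1.00]
Compute the cofactors C_ij = (−1)^(i+j)·(3×3 minor ij) of I−A; the adjugate is their transpose:
adj(I−A) = Cᵀ =
  [ 0.503750   0.296750   0.302750   0.221250]
  [ 0.148500   0.652750   0.269250   0.175750]
  [ 0.097000   0.319250   0.497250   0.200500]
  [ 0.041375   0.144375   0.187500   0.397125]
det(I−A) = Σ_j (I−A)_1j·C_1j = (0.75)(0.503750) + (-0.15)(0.148500) + (-0.30)(0.097000) + (-0.20)(0.041375) = 0.3181625
(I − A)⁻¹ = adj(I−A) / det(I−A) ≈
  [   1.5833     0.9327     0.9516     0.6954]
  [   0.4667     2.0516     0.8463     0.5524]
  [   0.3049     1.0034     1.5629     0.6302]
  [   0.1300     0.4538     0.5893     1.2482]
First solve x = (I − A)⁻¹ d = adj(I−A)·d / det(I−A); in particular x_3 = (0.097000·220 + 0.319250·340 + 0.497250·180 + 0.200500·280) / 0.3181625 = 275.53 / 0.3181625 ≈ 866.0040.
Intermediate flow from 1 to 3: z_13 = a_13 · x_3 = 0.30 × 275.53 / 0.3181625 = 82.659 / 0.3181625 ≈ 259.80.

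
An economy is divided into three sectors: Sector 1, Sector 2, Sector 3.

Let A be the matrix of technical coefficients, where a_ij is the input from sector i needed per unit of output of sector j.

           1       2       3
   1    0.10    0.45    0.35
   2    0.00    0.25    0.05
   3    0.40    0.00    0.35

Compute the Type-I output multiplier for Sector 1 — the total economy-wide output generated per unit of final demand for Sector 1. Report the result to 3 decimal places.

m_1 = 2.487

I − A =
  [   0.90    -0.45    -0.35]
  [   0.00     0.75    -0.05]
  [  -0.40     0.00     0.65]
Cofactors of I−A, C_ij = (−1)^(i+j)·(minor ij) (rows/columns in the sector order above):
  C_11 = (0.75)(0.65) − (-0.05)(0.00) = 0.4875
  C_12 = −[(0.00)(0.65) − (-0.05)(-0.40)] = 0.0200
  C_13 = (0.00)(0.00) − (0.75)(-0.40) = 0.3000
  C_21 = −[(-0.45)(0.65) − (-0.35)(0.00)] = 0.2925
  C_22 = (0.90)(0.65) − (-0.35)(-0.40) = 0.4450
  C_23 = −[(0.90)(0.00) − (-0.45)(-0.40)] = 0.1800
  C_31 = (-0.45)(-0.05) − (-0.35)(0.75) = 0.2850
  C_32 = −[(0.90)(-0.05) − (-0.35)(0.00)] = 0.0450
  C_33 = (0.90)(0.75) − (-0.45)(0.00) = 0.6750
det(I−A) = Σ_j (I−A)_1j·C_1j = (0.90)(0.4875) + (-0.45)(0.0200) + (-0.35)(0.3000) = 0.32475
adj(I−A) = Cᵀ =
  [ 0.4875   0.2925   0.2850]
  [ 0.0200   0.4450   0.0450]
  [ 0.3000   0.1800   0.6750]
(I − A)⁻¹ = adj(I−A) / det(I−A) ≈
  [   1.5012     0.9007     0.8776]
  [   0.0616     1.3703     0.1386]
  [   0.9238     0.5543     2.0785]
The output multiplier for sector j is the column-j sum of the Leontief inverse (I − A)⁻¹ = adj(I−A) / det(I−A).
Column 1 of adj(I−A): (0.4875, 0.0200, 0.3000); det(I−A) = 0.32475.
m_1 = (0.4875 + 0.0200 + 0.3000) / 0.32475 = 0.8075 / 0.32475 ≈ 2.487.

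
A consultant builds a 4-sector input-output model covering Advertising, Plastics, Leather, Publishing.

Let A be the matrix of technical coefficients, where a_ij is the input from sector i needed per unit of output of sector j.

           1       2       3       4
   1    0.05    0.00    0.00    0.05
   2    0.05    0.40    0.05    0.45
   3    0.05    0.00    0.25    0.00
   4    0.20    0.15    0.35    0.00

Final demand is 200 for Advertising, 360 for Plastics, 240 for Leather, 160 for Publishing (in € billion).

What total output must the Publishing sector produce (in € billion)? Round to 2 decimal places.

x_4 = 475.20

I − A =
  [   0.95     0.00     0.00    -0.05]
  [  -0.05     0.60    -0.05    -0.45]
  [  -0.05     0.00     0.75     0.00]
  [  -0.20    -0.15    -0.35     1.00]
Compute the cofactors C_ij = (−1)^(i+j)·(3×3 minor ij) of I−A; the adjugate is their transpose:
adj(I−A) = Cᵀ =
  [ 0.399375   0.005625   0.010875   0.022500]
  [ 0.115375   0.704125   0.197500   0.322625]
  [ 0.026625   0.000375   0.499500   0.001500]
  [ 0.106500   0.106875   0.206625   0.427500]
det(I−A) = Σ_j (I−A)_1j·C_1j = (0.95)(0.399375) + (0.00)(0.115375) + (0.00)(0.026625) + (-0.05)(0.106500) = 0.37408125
(I − A)⁻¹ = adj(I−A) / det(I−A) ≈
  [   1.0676     0.0150     0.0291     0.0601]
  [   0.3084     1.8823     0.5280     0.8624]
  [   0.0712     0.0010     1.3353     0.0040]
  [   0.2847     0.2857     0.5524     1.1428]
x = (I − A)⁻¹ d = adj(I−A)·d / det(I−A), with det(I−A) = 0.37408125:
  x_1 = (0.399375·200 + 0.005625·360 + 0.010875·240 + 0.022500·160) / 0.37408125 = 88.11 / 0.37408125 ≈ 235.54
  x_2 = (0.115375·200 + 0.704125·360 + 0.197500·240 + 0.322625·160) / 0.37408125 = 375.58 / 0.37408125 ≈ 1004.01
  x_3 = (0.026625·200 + 0.000375·360 + 0.499500·240 + 0.001500·160) / 0.37408125 = 125.58 / 0.37408125 ≈ 335.70
  x_4 = (0.106500·200 + 0.106875·360 + 0.206625·240 + 0.427500·160) / 0.37408125 = 177.765 / 0.37408125 ≈ 475.20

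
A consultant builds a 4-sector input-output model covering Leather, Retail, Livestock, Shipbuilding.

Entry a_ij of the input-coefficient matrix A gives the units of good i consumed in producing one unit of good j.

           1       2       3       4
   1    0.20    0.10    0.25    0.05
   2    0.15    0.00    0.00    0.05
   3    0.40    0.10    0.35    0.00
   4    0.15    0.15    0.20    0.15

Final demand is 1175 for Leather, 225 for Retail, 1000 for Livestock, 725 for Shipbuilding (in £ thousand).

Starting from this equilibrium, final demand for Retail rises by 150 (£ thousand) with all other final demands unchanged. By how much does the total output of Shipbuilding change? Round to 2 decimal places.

Δx_4 = 45.58

I − A =
  [   0.80    -0.10    -0.25    -0.05]
  [  -0.15     1.00     0.00    -0.05]
  [  -0.40    -0.10     0.65     0.00]
  [  -0.15    -0.15    -0.20     0.85]
Compute the cofactors C_ij = (−1)^(i+j)·(3×3 minor ij) of I−A; the adjugate is their transpose:
adj(I−A) = Cᵀ =
  [ 0.546625   0.082375   0.221625   0.037000]
  [ 0.091750   0.348125   0.043250   0.025875]
  [ 0.350500   0.104250   0.651875   0.026750]
  [ 0.195125   0.100500   0.200125   0.406500]
det(I−A) = Σ_j (I−A)_1j·C_1j = (0.80)(0.546625) + (-0.10)(0.091750) + (-0.25)(0.350500) + (-0.05)(0.195125) = 0.33074375
(I − A)⁻¹ = adj(I−A) / det(I−A) ≈
  [   1.6527     0.2491     0.6701     0.1119]
  [   0.2774     1.0526     0.1308     0.0782]
  [   1.0597     0.3152     1.9709     0.0809]
  [   0.5900     0.3039     0.6051     1.2290]
Δx = (I − A)⁻¹ Δd with Δd having +150 in the Retail component and 0 elsewhere.
So Δx_4 = L_42 · (+150), where L_42 = adj(I−A)_42 / det(I−A) = 0.100500 / 0.33074375.
Δx_4 = 0.100500 × (+150) / 0.33074375 = 15.075 / 0.33074375 ≈ 45.58.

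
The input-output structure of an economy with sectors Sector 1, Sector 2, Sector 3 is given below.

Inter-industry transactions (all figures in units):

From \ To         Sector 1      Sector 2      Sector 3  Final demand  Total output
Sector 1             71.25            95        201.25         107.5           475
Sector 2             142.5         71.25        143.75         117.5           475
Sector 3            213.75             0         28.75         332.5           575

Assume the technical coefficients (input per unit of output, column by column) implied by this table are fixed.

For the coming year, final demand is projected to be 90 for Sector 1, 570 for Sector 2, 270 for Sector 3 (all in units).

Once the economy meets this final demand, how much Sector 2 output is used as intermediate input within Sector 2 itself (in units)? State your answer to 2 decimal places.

z_22 = 156.03

Technical coefficients a_ij = z_ij / X_j:
  a_11 = 71.25/475 = 0.15, a_21 = 142.5/475 = 0.30, a_31 = 213.75/475 = 0.45
  a_12 = 95/475 = 0.20, a_22 = 71.25/475 = 0.15, a_32 = 0/475 = 0.00
  a_13 = 201.25/575 = 0.35, a_23 = 143.75/575 = 0.25, a_33 = 28.75/575 = 0.05
I − A =
  [   0.85    -0.20    -0.35]
  [  -0.30     0.85    -0.25]
  [  -0.45     0.00     0.95]
Cofactors of I−A, C_ij = (−1)^(i+j)·(minor ij) (rows/columns in the sector order above):
  C_11 = (0.85)(0.95) − (-0.25)(0.00) = 0.8075
  C_12 = −[(-0.30)(0.95) − (-0.25)(-0.45)] = 0.3975
  C_13 = (-0.30)(0.00) − (0.85)(-0.45) = 0.3825
  C_21 = −[(-0.20)(0.95) − (-0.35)(0.00)] = 0.1900
  C_22 = (0.85)(0.95) − (-0.35)(-0.45) = 0.6500
  C_23 = −[(0.85)(0.00) − (-0.20)(-0.45)] = 0.0900
  C_31 = (-0.20)(-0.25) − (-0.35)(0.85) = 0.3475
  C_32 = −[(0.85)(-0.25) − (-0.35)(-0.30)] = 0.3175
  C_33 = (0.85)(0.85) − (-0.20)(-0.30) = 0.6625
det(I−A) = Σ_j (I−A)_1j·C_1j = (0.85)(0.8075) + (-0.20)(0.3975) + (-0.35)(0.3825) = 0.4730
adj(I−A) = Cᵀ =
  [ 0.8075   0.1900   0.3475]
  [ 0.3975   0.6500   0.3175]
  [ 0.3825   0.0900   0.6625]
(I − A)⁻¹ = adj(I−A) / det(I−A) ≈
  [   1.7072     0.4017     0.7347]
  [   0.8404     1.3742     0.6712]
  [   0.8087     0.1903     1.4006]
First solve x = (I − A)⁻¹ d = adj(I−A)·d / det(I−A); in particular x_2 = (0.3975·90 + 0.6500·570 + 0.3175·270) / 0.4730 = 492.00 / 0.4730 ≈ 1040.1691.
Intermediate flow from 2 to 2: z_22 = a_22 · x_2 = 0.15 × 492.00 / 0.4730 = 73.80 / 0.4730 ≈ 156.03.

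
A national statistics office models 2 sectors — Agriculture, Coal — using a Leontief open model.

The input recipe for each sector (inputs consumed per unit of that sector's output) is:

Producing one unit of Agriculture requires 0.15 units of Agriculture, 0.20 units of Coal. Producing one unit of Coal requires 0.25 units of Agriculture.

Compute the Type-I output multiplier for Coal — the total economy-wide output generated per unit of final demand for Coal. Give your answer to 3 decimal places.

I − A =
  [   0.85    -0.25]
  [  -0.20     1.00]
det(I−A) = (0.85)(1.00) − (-0.25)(-0.20) = 0.8000
adj(I−A) = [[1.00, 0.25], [0.20, 0.85]]
(I − A)⁻¹ = adj(I−A) / det(I−A) ≈
  [   1.2500     0.3125]
  [   0.2500     1.0625]
The output multiplier for sector j is the column-j sum of the Leontief inverse (I − A)⁻¹ = adj(I−A) / det(I−A).
Column 2 of adj(I−A): (0.25, 0.85); det(I−A) = 0.8000.
m_2 = (0.25 + 0.85) / 0.8000 = 1.10 / 0.8000 = 1.375.

m_2 = 1.375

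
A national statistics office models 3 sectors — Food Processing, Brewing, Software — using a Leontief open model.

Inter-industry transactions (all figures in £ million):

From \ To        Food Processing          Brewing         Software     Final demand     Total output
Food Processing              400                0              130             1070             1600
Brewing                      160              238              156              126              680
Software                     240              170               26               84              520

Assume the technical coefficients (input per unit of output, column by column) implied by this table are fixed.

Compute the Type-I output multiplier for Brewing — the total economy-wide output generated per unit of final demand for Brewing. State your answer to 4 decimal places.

Technical coefficients a_ij = z_ij / X_j:
  a_11 = 400/1600 = 0.25, a_21 = 160/1600 = 0.10, a_31 = 240/1600 = 0.15
  a_12 = 0/680 = 0.00, a_22 = 238/680 = 0.35, a_32 = 170/680 = 0.25
  a_13 = 130/520 = 0.25, a_23 = 156/520 = 0.30, a_33 = 26/520 = 0.05
I − A =
  [   0.75     0.00    -0.25]
  [  -0.10     0.65    -0.30]
  [  -0.15    -0.25     0.95]
Cofactors of I−A, C_ij = (−1)^(i+j)·(minor ij) (rows/columns in the sector order above):
  C_11 = (0.65)(0.95) − (-0.30)(-0.25) = 0.5425
  C_12 = −[(-0.10)(0.95) − (-0.30)(-0.15)] = 0.1400
  C_13 = (-0.10)(-0.25) − (0.65)(-0.15) = 0.1225
  C_21 = −[(0.00)(0.95) − (-0.25)(-0.25)] = 0.0625
  C_22 = (0.75)(0.95) − (-0.25)(-0.15) = 0.6750
  C_23 = −[(0.75)(-0.25) − (0.00)(-0.15)] = 0.1875
  C_31 = (0.00)(-0.30) − (-0.25)(0.65) = 0.1625
  C_32 = −[(0.75)(-0.30) − (-0.25)(-0.10)] = 0.2500
  C_33 = (0.75)(0.65) − (0.00)(-0.10) = 0.4875
det(I−A) = Σ_j (I−A)_1j·C_1j = (0.75)(0.5425) + (0.00)(0.1400) + (-0.25)(0.1225) = 0.37625
adj(I−A) = Cᵀ =
  [ 0.5425   0.0625   0.1625]
  [ 0.1400   0.6750   0.2500]
  [ 0.1225   0.1875   0.4875]
(I − A)⁻¹ = adj(I−A) / det(I−A) ≈
  [   1.44186     0.16611     0.43189]
  [   0.37209     1.79402     0.66445]
  [   0.32558     0.49834     1.29568]
The output multiplier for sector j is the column-j sum of the Leontief inverse (I − A)⁻¹ = adj(I−A) / det(I−A).
Column 2 of adj(I−A): (0.0625, 0.6750, 0.1875); det(I−A) = 0.37625.
m_2 = (0.0625 + 0.6750 + 0.1875) / 0.37625 = 0.925 / 0.37625 ≈ 2.4585.

m_2 = 2.4585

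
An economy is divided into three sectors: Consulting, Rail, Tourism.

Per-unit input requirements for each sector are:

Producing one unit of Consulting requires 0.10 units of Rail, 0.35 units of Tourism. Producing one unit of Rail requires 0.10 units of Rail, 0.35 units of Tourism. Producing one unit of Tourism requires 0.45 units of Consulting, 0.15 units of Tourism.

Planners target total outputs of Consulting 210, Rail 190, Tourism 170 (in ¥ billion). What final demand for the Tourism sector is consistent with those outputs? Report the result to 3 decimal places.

d_3 = 4.500

I − A =
  [   1.00     0.00    -0.45]
  [  -0.10     0.90     0.00]
  [  -0.35    -0.35     0.85]
d = (I − A) x:
  d_1 = (+1.00)·210 + (+0.00)·190 + (-0.45)·170 = 133.500
  d_2 = (-0.10)·210 + (+0.90)·190 + (+0.00)·170 = 150.000
  d_3 = (-0.35)·210 + (-0.35)·190 + (+0.85)·170 = 4.500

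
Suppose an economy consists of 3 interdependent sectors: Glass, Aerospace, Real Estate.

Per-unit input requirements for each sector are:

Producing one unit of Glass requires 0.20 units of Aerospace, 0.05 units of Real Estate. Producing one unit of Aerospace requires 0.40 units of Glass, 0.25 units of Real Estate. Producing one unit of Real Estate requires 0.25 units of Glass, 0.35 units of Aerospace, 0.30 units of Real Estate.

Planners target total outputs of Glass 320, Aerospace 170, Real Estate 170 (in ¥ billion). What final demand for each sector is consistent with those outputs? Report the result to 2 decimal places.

I − A =
  [   1.00    -0.40    -0.25]
  [  -0.20     1.00    -0.35]
  [  -0.05    -0.25     0.70]
d = (I − A) x:
  d_1 = (+1.00)·320 + (-0.40)·170 + (-0.25)·170 = 209.50
  d_2 = (-0.20)·320 + (+1.00)·170 + (-0.35)·170 = 46.50
  d_3 = (-0.05)·320 + (-0.25)·170 + (+0.70)·170 = 60.50

d_1 = 209.50, d_2 = 46.50, d_3 = 60.50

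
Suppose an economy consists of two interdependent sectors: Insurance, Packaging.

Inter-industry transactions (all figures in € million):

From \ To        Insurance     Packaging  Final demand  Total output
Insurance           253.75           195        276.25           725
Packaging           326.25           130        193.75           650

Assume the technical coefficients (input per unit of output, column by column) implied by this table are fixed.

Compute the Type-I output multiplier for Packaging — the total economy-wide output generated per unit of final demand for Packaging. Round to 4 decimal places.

m_2 = 2.4675

Technical coefficients a_ij = z_ij / X_j:
  a_11 = 253.75/725 = 0.35, a_21 = 326.25/725 = 0.45
  a_12 = 195/650 = 0.30, a_22 = 130/650 = 0.20
I − A =
  [   0.65    -0.30]
  [  -0.45     0.80]
det(I−A) = (0.65)(0.80) − (-0.30)(-0.45) = 0.3850
adj(I−A) = [[0.80, 0.30], [0.45, 0.65]]
(I − A)⁻¹ = adj(I−A) / det(I−A) ≈
  [   2.07792     0.77922]
  [   1.16883     1.68831]
The output multiplier for sector j is the column-j sum of the Leontief inverse (I − A)⁻¹ = adj(I−A) / det(I−A).
Column 2 of adj(I−A): (0.30, 0.65); det(I−A) = 0.3850.
m_2 = (0.30 + 0.65) / 0.3850 = 0.95 / 0.3850 ≈ 2.4675.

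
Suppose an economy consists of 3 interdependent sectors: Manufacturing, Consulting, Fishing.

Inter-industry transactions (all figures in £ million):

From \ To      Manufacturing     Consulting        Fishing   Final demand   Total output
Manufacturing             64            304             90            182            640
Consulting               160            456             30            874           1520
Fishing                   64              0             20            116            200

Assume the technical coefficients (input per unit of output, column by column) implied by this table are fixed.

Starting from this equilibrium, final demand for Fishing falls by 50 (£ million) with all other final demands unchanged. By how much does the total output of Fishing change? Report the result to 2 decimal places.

Technical coefficients a_ij = z_ij / X_j:
  a_MM = 64/640 = 0.10, a_CM = 160/640 = 0.25, a_FM = 64/640 = 0.10
  a_MC = 304/1520 = 0.20, a_CC = 456/1520 = 0.30, a_FC = 0/1520 = 0.00
  a_MF = 90/200 = 0.45, a_CF = 30/200 = 0.15, a_FF = 20/200 = 0.10
I − A =
  [   0.90    -0.20    -0.45]
  [  -0.25     0.70    -0.15]
  [  -0.10     0.00     0.90]
Cofactors of I−A, C_ij = (−1)^(i+j)·(minor ij) (rows/columns in the sector order above):
  C_11 = (0.70)(0.90) − (-0.15)(0.00) = 0.6300
  C_12 = −[(-0.25)(0.90) − (-0.15)(-0.10)] = 0.2400
  C_13 = (-0.25)(0.00) − (0.70)(-0.10) = 0.0700
  C_21 = −[(-0.20)(0.90) − (-0.45)(0.00)] = 0.1800
  C_22 = (0.90)(0.90) − (-0.45)(-0.10) = 0.7650
  C_23 = −[(0.90)(0.00) − (-0.20)(-0.10)] = 0.0200
  C_31 = (-0.20)(-0.15) − (-0.45)(0.70) = 0.3450
  C_32 = −[(0.90)(-0.15) − (-0.45)(-0.25)] = 0.2475
  C_33 = (0.90)(0.70) − (-0.20)(-0.25) = 0.5800
det(I−A) = Σ_j (I−A)_1j·C_1j = (0.90)(0.6300) + (-0.20)(0.2400) + (-0.45)(0.0700) = 0.4875
adj(I−A) = Cᵀ =
  [ 0.6300   0.1800   0.3450]
  [ 0.2400   0.7650   0.2475]
  [ 0.0700   0.0200   0.5800]
(I − A)⁻¹ = adj(I−A) / det(I−A) ≈
  [   1.2923     0.3692     0.7077]
  [   0.4923     1.5692     0.5077]
  [   0.1436     0.0410     1.1897]
Δx = (I − A)⁻¹ Δd with Δd having -50 in the Fishing component and 0 elsewhere.
So Δx_F = L_FF · (-50), where L_FF = adj(I−A)_FF / det(I−A) = 0.5800 / 0.4875.
Δx_F = 0.5800 × (-50) / 0.4875 = -29.00 / 0.4875 ≈ -59.49.

Δx_F = -59.49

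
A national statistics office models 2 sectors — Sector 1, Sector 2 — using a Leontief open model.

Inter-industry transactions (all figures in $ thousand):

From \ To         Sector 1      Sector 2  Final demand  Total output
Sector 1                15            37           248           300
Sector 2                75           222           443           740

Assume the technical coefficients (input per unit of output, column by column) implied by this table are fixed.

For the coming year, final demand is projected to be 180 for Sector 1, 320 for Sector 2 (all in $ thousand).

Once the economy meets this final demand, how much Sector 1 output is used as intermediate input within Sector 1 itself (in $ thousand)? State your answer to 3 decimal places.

z_11 = 10.881

Technical coefficients a_ij = z_ij / X_j:
  a_11 = 15/300 = 0.05, a_21 = 75/300 = 0.25
  a_12 = 37/740 = 0.05, a_22 = 222/740 = 0.30
I − A =
  [   0.95    -0.05]
  [  -0.25     0.70]
det(I−A) = (0.95)(0.70) − (-0.05)(-0.25) = 0.6525
adj(I−A) = [[0.70, 0.05], [0.25, 0.95]]
(I − A)⁻¹ = adj(I−A) / det(I−A) ≈
  [   1.0728     0.0766]
  [   0.3831     1.4559]
First solve x = (I − A)⁻¹ d = adj(I−A)·d / det(I−A); in particular x_1 = (0.70·180 + 0.05·320) / 0.6525 = 142.00 / 0.6525 ≈ 217.62452.
Intermediate flow from 1 to 1: z_11 = a_11 · x_1 = 0.05 × 142.00 / 0.6525 = 7.10 / 0.6525 ≈ 10.881.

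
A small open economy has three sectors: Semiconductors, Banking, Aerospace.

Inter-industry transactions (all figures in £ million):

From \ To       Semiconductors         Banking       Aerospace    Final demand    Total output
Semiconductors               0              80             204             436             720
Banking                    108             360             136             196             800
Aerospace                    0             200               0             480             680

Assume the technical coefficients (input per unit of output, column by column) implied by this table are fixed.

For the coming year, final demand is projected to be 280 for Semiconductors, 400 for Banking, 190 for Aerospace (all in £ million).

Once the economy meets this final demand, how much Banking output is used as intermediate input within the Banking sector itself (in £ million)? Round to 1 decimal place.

z_22 = 464.1

Technical coefficients a_ij = z_ij / X_j:
  a_11 = 0/720 = 0.00, a_21 = 108/720 = 0.15, a_31 = 0/720 = 0.00
  a_12 = 80/800 = 0.10, a_22 = 360/800 = 0.45, a_32 = 200/800 = 0.25
  a_13 = 204/680 = 0.30, a_23 = 136/680 = 0.20, a_33 = 0/680 = 0.00
I − A =
  [   1.00    -0.10    -0.30]
  [  -0.15     0.55    -0.20]
  [   0.00    -0.25     1.00]
Cofactors of I−A, C_ij = (−1)^(i+j)·(minor ij) (rows/columns in the sector order above):
  C_11 = (0.55)(1.00) − (-0.20)(-0.25) = 0.5000
  C_12 = −[(-0.15)(1.00) − (-0.20)(0.00)] = 0.1500
  C_13 = (-0.15)(-0.25) − (0.55)(0.00) = 0.0375
  C_21 = −[(-0.10)(1.00) − (-0.30)(-0.25)] = 0.1750
  C_22 = (1.00)(1.00) − (-0.30)(0.00) = 1.0000
  C_23 = −[(1.00)(-0.25) − (-0.10)(0.00)] = 0.2500
  C_31 = (-0.10)(-0.20) − (-0.30)(0.55) = 0.1850
  C_32 = −[(1.00)(-0.20) − (-0.30)(-0.15)] = 0.2450
  C_33 = (1.00)(0.55) − (-0.10)(-0.15) = 0.5350
det(I−A) = Σ_j (I−A)_1j·C_1j = (1.00)(0.5000) + (-0.10)(0.1500) + (-0.30)(0.0375) = 0.47375
adj(I−A) = Cᵀ =
  [ 0.5000   0.1750   0.1850]
  [ 0.1500   1.0000   0.2450]
  [ 0.0375   0.2500   0.5350]
(I − A)⁻¹ = adj(I−A) / det(I−A) ≈
  [   1.0554     0.3694     0.3905]
  [   0.3166     2.1108     0.5172]
  [   0.0792     0.5277     1.1293]
First solve x = (I − A)⁻¹ d = adj(I−A)·d / det(I−A); in particular x_2 = (0.1500·280 + 1.0000·400 + 0.2450·190) / 0.47375 = 488.55 / 0.47375 ≈ 1031.240.
Intermediate flow from 2 to 2: z_22 = a_22 · x_2 = 0.45 × 488.55 / 0.47375 = 219.8475 / 0.47375 ≈ 464.1.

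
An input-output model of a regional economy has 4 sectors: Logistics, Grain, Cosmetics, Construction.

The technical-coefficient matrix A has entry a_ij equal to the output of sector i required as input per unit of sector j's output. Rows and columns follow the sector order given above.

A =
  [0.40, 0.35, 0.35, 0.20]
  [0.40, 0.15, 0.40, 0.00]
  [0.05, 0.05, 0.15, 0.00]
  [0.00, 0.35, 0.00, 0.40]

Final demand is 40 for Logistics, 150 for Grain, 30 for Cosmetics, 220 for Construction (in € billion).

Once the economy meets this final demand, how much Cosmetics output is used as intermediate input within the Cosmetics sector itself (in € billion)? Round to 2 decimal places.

z_33 = 16.05

I − A =
  [   0.60    -0.35    -0.35    -0.20]
  [  -0.40     0.85    -0.40     0.00]
  [  -0.05    -0.05     0.85     0.00]
  [   0.00    -0.35     0.00     0.60]
Compute the cofactors C_ij = (−1)^(i+j)·(3×3 minor ij) of I−A; the adjugate is their transpose:
adj(I−A) = Cᵀ =
  [ 0.421500   0.248500   0.290500   0.140500]
  [ 0.216000   0.295500   0.228000   0.072000]
  [ 0.037500   0.032000   0.194000   0.012500]
  [ 0.126000   0.172375   0.133000   0.273625]
det(I−A) = Σ_j (I−A)_1j·C_1j = (0.60)(0.421500) + (-0.35)(0.216000) + (-0.35)(0.037500) + (-0.20)(0.126000) = 0.138975
(I − A)⁻¹ = adj(I−A) / det(I−A) ≈
  [   3.0329     1.7881     2.0903     1.0110]
  [   1.5542     2.1263     1.6406     0.5181]
  [   0.2698     0.2303     1.3959     0.0899]
  [   0.9066     1.2403     0.9570     1.9689]
First solve x = (I − A)⁻¹ d = adj(I−A)·d / det(I−A); in particular x_3 = (0.037500·40 + 0.032000·150 + 0.194000·30 + 0.012500·220) / 0.138975 = 14.87 / 0.138975 ≈ 106.9977.
Intermediate flow from 3 to 3: z_33 = a_33 · x_3 = 0.15 × 14.87 / 0.138975 = 2.2305 / 0.138975 ≈ 16.05.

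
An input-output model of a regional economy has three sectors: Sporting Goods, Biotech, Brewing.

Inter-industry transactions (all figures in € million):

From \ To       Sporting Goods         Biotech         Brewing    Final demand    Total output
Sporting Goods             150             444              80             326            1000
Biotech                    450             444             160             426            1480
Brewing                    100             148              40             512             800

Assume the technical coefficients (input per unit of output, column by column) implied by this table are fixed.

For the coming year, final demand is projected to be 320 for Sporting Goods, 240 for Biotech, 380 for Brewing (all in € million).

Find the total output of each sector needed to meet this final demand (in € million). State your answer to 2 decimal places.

Technical coefficients a_ij = z_ij / X_j:
  a_11 = 150/1000 = 0.15, a_21 = 450/1000 = 0.45, a_31 = 100/1000 = 0.10
  a_12 = 444/1480 = 0.30, a_22 = 444/1480 = 0.30, a_32 = 148/1480 = 0.10
  a_13 = 80/800 = 0.10, a_23 = 160/800 = 0.20, a_33 = 40/800 = 0.05
I − A =
  [   0.85    -0.30    -0.10]
  [  -0.45     0.70    -0.20]
  [  -0.10    -0.10     0.95]
Cofactors of I−A, C_ij = (−1)^(i+j)·(minor ij) (rows/columns in the sector order above):
  C_11 = (0.70)(0.95) − (-0.20)(-0.10) = 0.6450
  C_12 = −[(-0.45)(0.95) − (-0.20)(-0.10)] = 0.4475
  C_13 = (-0.45)(-0.10) − (0.70)(-0.10) = 0.1150
  C_21 = −[(-0.30)(0.95) − (-0.10)(-0.10)] = 0.2950
  C_22 = (0.85)(0.95) − (-0.10)(-0.10) = 0.7975
  C_23 = −[(0.85)(-0.10) − (-0.30)(-0.10)] = 0.1150
  C_31 = (-0.30)(-0.20) − (-0.10)(0.70) = 0.1300
  C_32 = −[(0.85)(-0.20) − (-0.10)(-0.45)] = 0.2150
  C_33 = (0.85)(0.70) − (-0.30)(-0.45) = 0.4600
det(I−A) = Σ_j (I−A)_1j·C_1j = (0.85)(0.6450) + (-0.30)(0.4475) + (-0.10)(0.1150) = 0.4025
adj(I−A) = Cᵀ =
  [ 0.6450   0.2950   0.1300]
  [ 0.4475   0.7975   0.2150]
  [ 0.1150   0.1150   0.4600]
(I − A)⁻¹ = adj(I−A) / det(I−A) ≈
  [   1.6025     0.7329     0.3230]
  [   1.1118     1.9814     0.5342]
  [   0.2857     0.2857     1.1429]
x = (I − A)⁻¹ d = adj(I−A)·d / det(I−A), with det(I−A) = 0.4025:
  x_1 = (0.6450·320 + 0.2950·240 + 0.1300·380) / 0.4025 = 326.60 / 0.4025 ≈ 811.43
  x_2 = (0.4475·320 + 0.7975·240 + 0.2150·380) / 0.4025 = 416.30 / 0.4025 ≈ 1034.29
  x_3 = (0.1150·320 + 0.1150·240 + 0.4600·380) / 0.4025 = 239.20 / 0.4025 ≈ 594.29

x_1 = 811.43, x_2 = 1034.29, x_3 = 594.29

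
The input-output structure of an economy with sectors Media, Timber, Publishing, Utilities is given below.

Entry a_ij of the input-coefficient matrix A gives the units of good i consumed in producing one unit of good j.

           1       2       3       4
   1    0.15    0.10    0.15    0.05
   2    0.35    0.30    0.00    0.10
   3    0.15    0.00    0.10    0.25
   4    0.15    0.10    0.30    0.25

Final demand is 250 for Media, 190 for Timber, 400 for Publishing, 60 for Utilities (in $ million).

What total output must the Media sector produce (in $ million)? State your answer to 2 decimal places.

x_1 = 516.91

I − A =
  [   0.85    -0.10    -0.15    -0.05]
  [  -0.35     0.70     0.00    -0.10]
  [  -0.15     0.00     0.90    -0.25]
  [  -0.15    -0.10    -0.30     0.75]
Compute the cofactors C_ij = (−1)^(i+j)·(3×3 minor ij) of I−A; the adjugate is their transpose:
adj(I−A) = Cᵀ =
  [ 0.411000   0.068250   0.090750   0.066750]
  [ 0.228000   0.478500   0.072375   0.103125]
  [ 0.112250   0.037000   0.403000   0.146750]
  [ 0.157500   0.092250   0.189000   0.488250]
det(I−A) = Σ_j (I−A)_1j·C_1j = (0.85)(0.411000) + (-0.10)(0.228000) + (-0.15)(0.112250) + (-0.05)(0.157500) = 0.3018375
(I − A)⁻¹ = adj(I−A) / det(I−A) ≈
  [   1.3617     0.2261     0.3007     0.2211]
  [   0.7554     1.5853     0.2398     0.3417]
  [   0.3719     0.1226     1.3352     0.4862]
  [   0.5218     0.3056     0.6262     1.6176]
x = (I − A)⁻¹ d = adj(I−A)·d / det(I−A), with det(I−A) = 0.3018375:
  x_1 = (0.411000·250 + 0.068250·190 + 0.090750·400 + 0.066750·60) / 0.3018375 = 156.0225 / 0.3018375 ≈ 516.91
  x_2 = (0.228000·250 + 0.478500·190 + 0.072375·400 + 0.103125·60) / 0.3018375 = 183.0525 / 0.3018375 ≈ 606.46
  x_3 = (0.112250·250 + 0.037000·190 + 0.403000·400 + 0.146750·60) / 0.3018375 = 205.0975 / 0.3018375 ≈ 679.50
  x_4 = (0.157500·250 + 0.092250·190 + 0.189000·400 + 0.488250·60) / 0.3018375 = 161.7975 / 0.3018375 ≈ 536.04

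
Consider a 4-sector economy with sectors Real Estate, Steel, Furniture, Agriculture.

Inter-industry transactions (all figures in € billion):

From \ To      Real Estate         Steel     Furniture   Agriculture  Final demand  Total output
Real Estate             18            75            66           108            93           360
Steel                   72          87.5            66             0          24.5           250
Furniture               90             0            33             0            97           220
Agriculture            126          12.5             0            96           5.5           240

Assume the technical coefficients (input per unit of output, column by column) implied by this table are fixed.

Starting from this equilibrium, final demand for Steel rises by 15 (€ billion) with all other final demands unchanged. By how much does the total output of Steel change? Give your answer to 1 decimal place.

Δx_2 = 30.8

Technical coefficients a_ij = z_ij / X_j:
  a_11 = 18/360 = 0.05, a_21 = 72/360 = 0.20, a_31 = 90/360 = 0.25, a_41 = 126/360 = 0.35
  a_12 = 75/250 = 0.30, a_22 = 87.5/250 = 0.35, a_32 = 0/250 = 0.00, a_42 = 12.5/250 = 0.05
  a_13 = 66/220 = 0.30, a_23 = 66/220 = 0.30, a_33 = 33/220 = 0.15, a_43 = 0/220 = 0.00
  a_14 = 108/240 = 0.45, a_24 = 0/240 = 0.00, a_34 = 0/240 = 0.00, a_44 = 96/240 = 0.40
I − A =
  [   0.95    -0.30    -0.30    -0.45]
  [  -0.20     0.65    -0.30     0.00]
  [  -0.25     0.00     0.85     0.00]
  [  -0.35    -0.05     0.00     0.60]
Compute the cofactors C_ij = (−1)^(i+j)·(3×3 minor ij) of I−A; the adjugate is their transpose:
adj(I−A) = Cᵀ =
  [ 0.331500   0.172125   0.177750   0.248625]
  [ 0.147000   0.305625   0.159750   0.110250]
  [ 0.097500   0.050625   0.227625   0.073125]
  [ 0.205625   0.125875   0.117000   0.402625]
det(I−A) = Σ_j (I−A)_1j·C_1j = (0.95)(0.331500) + (-0.30)(0.147000) + (-0.30)(0.097500) + (-0.45)(0.205625) = 0.14904375
(I − A)⁻¹ = adj(I−A) / det(I−A) ≈
  [   2.2242     1.1549     1.1926     1.6681]
  [   0.9863     2.0506     1.0718     0.7397]
  [   0.6542     0.3397     1.5272     0.4906]
  [   1.3796     0.8446     0.7850     2.7014]
Δx = (I − A)⁻¹ Δd with Δd having +15 in the Steel component and 0 elsewhere.
So Δx_2 = L_22 · (+15), where L_22 = adj(I−A)_22 / det(I−A) = 0.305625 / 0.14904375.
Δx_2 = 0.305625 × (+15) / 0.14904375 = 4.584375 / 0.14904375 ≈ 30.8.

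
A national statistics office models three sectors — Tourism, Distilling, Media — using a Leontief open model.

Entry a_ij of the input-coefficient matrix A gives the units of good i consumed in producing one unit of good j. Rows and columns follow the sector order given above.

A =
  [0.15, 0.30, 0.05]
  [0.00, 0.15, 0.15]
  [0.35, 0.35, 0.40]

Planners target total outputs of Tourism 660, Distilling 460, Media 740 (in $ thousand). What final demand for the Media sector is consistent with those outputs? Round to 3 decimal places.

I − A =
  [   0.85    -0.30    -0.05]
  [   0.00     0.85    -0.15]
  [  -0.35    -0.35     0.60]
d = (I − A) x:
  d_T = (+0.85)·660 + (-0.30)·460 + (-0.05)·740 = 386.000
  d_D = (+0.00)·660 + (+0.85)·460 + (-0.15)·740 = 280.000
  d_M = (-0.35)·660 + (-0.35)·460 + (+0.60)·740 = 52.000

d_M = 52.000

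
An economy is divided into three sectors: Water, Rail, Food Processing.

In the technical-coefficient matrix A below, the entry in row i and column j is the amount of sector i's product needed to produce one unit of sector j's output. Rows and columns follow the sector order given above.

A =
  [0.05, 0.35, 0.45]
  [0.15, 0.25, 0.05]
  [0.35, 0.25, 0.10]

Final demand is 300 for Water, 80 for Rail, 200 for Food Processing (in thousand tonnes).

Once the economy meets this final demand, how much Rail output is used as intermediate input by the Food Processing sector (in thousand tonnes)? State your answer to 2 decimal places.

z_23 = 28.44

I − A =
  [   0.95    -0.35    -0.45]
  [  -0.15     0.75    -0.05]
  [  -0.35    -0.25     0.90]
Cofactors of I−A, C_ij = (−1)^(i+j)·(minor ij) (rows/columns in the sector order above):
  C_11 = (0.75)(0.90) − (-0.05)(-0.25) = 0.6625
  C_12 = −[(-0.15)(0.90) − (-0.05)(-0.35)] = 0.1525
  C_13 = (-0.15)(-0.25) − (0.75)(-0.35) = 0.3000
  C_21 = −[(-0.35)(0.90) − (-0.45)(-0.25)] = 0.4275
  C_22 = (0.95)(0.90) − (-0.45)(-0.35) = 0.6975
  C_23 = −[(0.95)(-0.25) − (-0.35)(-0.35)] = 0.3600
  C_31 = (-0.35)(-0.05) − (-0.45)(0.75) = 0.3550
  C_32 = −[(0.95)(-0.05) − (-0.45)(-0.15)] = 0.1150
  C_33 = (0.95)(0.75) − (-0.35)(-0.15) = 0.6600
det(I−A) = Σ_j (I−A)_1j·C_1j = (0.95)(0.6625) + (-0.35)(0.1525) + (-0.45)(0.3000) = 0.4410
adj(I−A) = Cᵀ =
  [ 0.6625   0.4275   0.3550]
  [ 0.1525   0.6975   0.1150]
  [ 0.3000   0.3600   0.6600]
(I − A)⁻¹ = adj(I−A) / det(I−A) ≈
  [   1.5023     0.9694     0.8050]
  [   0.3458     1.5816     0.2608]
  [   0.6803     0.8163     1.4966]
First solve x = (I − A)⁻¹ d = adj(I−A)·d / det(I−A); in particular x_3 = (0.3000·300 + 0.3600·80 + 0.6600·200) / 0.4410 = 250.80 / 0.4410 ≈ 568.7075.
Intermediate flow from 2 to 3: z_23 = a_23 · x_3 = 0.05 × 250.80 / 0.4410 = 12.54 / 0.4410 ≈ 28.44.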